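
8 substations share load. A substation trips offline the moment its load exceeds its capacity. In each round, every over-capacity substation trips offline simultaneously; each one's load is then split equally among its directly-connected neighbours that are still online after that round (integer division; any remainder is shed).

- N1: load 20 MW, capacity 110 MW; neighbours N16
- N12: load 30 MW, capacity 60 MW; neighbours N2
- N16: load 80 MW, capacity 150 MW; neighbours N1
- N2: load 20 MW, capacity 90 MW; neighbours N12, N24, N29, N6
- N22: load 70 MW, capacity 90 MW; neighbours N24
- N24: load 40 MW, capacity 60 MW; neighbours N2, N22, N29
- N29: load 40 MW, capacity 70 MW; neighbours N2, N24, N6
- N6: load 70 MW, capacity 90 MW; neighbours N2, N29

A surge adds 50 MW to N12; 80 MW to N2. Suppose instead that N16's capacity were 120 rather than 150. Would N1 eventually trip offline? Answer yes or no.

With N16's capacity at 120:
Round 1 — N12 at 80 > 60; N2 at 100 > 90. N12, N2 trip offline.
  N12 sheds 80 MW: no online neighbours, lost.
  N2 sheds 100 MW to N24, N29, N6: 33 each (1 lost).
    N24: 40+33 = 73 > 60
    N29: 40+33 = 73 > 70
    N6: 70+33 = 103 > 90
Round 2 — N24, N29, N6 trip offline.
  N24 sheds 73 MW to N22: 73 each.
    N22: 70+73 = 143 > 90
  N29 sheds 73 MW: no online neighbours, lost.
  N6 sheds 103 MW: no online neighbours, lost.
Round 3 — N22 trips offline.
  N22 sheds 143 MW: no online neighbours, lost.
No further trips.

no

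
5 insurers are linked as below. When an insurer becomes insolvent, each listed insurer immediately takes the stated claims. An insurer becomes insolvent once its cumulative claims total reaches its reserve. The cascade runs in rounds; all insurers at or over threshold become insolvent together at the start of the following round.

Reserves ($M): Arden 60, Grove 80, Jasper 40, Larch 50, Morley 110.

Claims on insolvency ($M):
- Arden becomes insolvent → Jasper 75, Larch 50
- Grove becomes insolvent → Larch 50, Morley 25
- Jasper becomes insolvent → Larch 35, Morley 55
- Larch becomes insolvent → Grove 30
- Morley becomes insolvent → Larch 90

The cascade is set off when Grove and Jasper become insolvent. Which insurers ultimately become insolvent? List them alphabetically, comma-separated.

Grove, Jasper, Larch

Round 1 — Grove, Jasper become insolvent (initial).
  Larch: +50+35 → 85 ≥ 50
  Morley: +25+55 → 80 < 110
Round 2 — Larch becomes insolvent.
No further insolvencies.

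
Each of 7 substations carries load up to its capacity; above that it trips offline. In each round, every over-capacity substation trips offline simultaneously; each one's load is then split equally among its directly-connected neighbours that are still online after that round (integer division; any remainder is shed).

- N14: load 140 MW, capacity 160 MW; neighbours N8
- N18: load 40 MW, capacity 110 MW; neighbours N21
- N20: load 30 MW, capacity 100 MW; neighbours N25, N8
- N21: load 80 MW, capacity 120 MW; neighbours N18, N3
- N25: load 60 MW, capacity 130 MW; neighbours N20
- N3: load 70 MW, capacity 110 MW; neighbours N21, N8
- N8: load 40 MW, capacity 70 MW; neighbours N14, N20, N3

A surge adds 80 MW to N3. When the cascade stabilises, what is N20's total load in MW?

87

Round 1 — N3 at 150 > 110. N3 trips offline.
  N3 sheds 150 MW to N21, N8: 75 each.
    N21: 80+75 = 155 > 120
    N8: 40+75 = 115 > 70
Round 2 — N21, N8 trip offline.
  N21 sheds 155 MW to N18: 155 each.
    N18: 40+155 = 195 > 110
  N8 sheds 115 MW to N14, N20: 57 each (1 lost).
    N14: 140+57 = 197 > 160
    N20: 30+57 = 87 ≤ 100
Round 3 — N14, N18 trip offline.
  N14 sheds 197 MW: no online neighbours, lost.
  N18 sheds 195 MW: no online neighbours, lost.
No further trips.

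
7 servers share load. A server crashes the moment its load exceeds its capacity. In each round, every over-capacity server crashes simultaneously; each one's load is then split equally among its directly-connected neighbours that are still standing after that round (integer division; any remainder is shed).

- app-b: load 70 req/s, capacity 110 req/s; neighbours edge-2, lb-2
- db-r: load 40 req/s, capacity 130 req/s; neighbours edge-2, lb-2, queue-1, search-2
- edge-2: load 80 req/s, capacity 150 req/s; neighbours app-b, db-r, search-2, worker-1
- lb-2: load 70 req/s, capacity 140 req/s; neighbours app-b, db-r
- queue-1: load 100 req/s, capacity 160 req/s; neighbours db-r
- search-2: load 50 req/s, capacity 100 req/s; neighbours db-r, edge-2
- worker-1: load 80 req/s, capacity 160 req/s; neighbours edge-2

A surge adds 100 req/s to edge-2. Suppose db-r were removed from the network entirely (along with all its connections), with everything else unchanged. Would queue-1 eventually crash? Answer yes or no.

no

With db-r removed:
Round 1 — edge-2 at 180 > 150. edge-2 crashes.
  edge-2 sheds 180 req/s to app-b, search-2, worker-1: 60 each.
    app-b: 70+60 = 130 > 110
    search-2: 50+60 = 110 > 100
    worker-1: 80+60 = 140 ≤ 160
Round 2 — app-b, search-2 crash.
  app-b sheds 130 req/s to lb-2: 130 each.
    lb-2: 70+130 = 200 > 140
  search-2 sheds 110 req/s: no online neighbours, lost.
Round 3 — lb-2 crashes.
  lb-2 sheds 200 req/s: no online neighbours, lost.
No further crashes.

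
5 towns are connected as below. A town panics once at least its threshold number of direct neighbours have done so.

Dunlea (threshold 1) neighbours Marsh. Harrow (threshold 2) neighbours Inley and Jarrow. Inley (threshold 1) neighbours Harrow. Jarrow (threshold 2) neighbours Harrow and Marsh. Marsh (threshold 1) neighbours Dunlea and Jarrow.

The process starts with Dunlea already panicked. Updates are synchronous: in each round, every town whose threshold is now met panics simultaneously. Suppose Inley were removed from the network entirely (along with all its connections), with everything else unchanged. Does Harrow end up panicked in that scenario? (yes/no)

no

With Inley removed:
Round 1 — Dunlea panics (initial).
Round 2 — checking thresholds:
  Marsh: 1 of 2 neighbours ≥ 1, panics.
Round 3 — no new panics; cascade stops.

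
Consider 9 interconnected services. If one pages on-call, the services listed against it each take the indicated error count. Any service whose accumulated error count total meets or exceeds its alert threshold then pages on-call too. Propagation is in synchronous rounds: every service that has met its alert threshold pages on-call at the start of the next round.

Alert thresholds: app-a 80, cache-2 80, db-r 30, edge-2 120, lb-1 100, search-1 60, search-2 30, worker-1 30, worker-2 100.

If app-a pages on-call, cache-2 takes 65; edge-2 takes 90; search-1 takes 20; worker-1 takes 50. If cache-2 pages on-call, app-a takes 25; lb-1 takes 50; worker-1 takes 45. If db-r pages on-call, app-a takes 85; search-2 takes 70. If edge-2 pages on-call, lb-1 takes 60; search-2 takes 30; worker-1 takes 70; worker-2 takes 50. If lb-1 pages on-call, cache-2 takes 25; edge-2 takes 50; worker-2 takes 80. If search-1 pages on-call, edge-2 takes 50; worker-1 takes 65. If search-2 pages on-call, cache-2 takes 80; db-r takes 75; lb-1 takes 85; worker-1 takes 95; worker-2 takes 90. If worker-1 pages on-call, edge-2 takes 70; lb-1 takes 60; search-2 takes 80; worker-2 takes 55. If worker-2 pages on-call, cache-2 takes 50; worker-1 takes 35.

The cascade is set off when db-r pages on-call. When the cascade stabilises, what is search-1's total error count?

20

Round 1 — db-r pages on-call (initial).
  app-a: +85 → 85 ≥ 80
  search-2: +70 → 70 ≥ 30
Round 2 — app-a, search-2 page on-call.
  cache-2: +65+80 → 145 ≥ 80
  edge-2: +90 → 90 < 120
  lb-1: +85 → 85 < 100
  search-1: +20 → 20 < 60
  worker-1: +50+95 → 145 ≥ 30
  worker-2: +90 → 90 < 100
Round 3 — cache-2, worker-1 page on-call.
  edge-2: +70 → 160 ≥ 120
  lb-1: +50+60 → 195 ≥ 100
  worker-2: +55 → 145 ≥ 100
Round 4 — edge-2, lb-1, worker-2 page on-call.
No further pages.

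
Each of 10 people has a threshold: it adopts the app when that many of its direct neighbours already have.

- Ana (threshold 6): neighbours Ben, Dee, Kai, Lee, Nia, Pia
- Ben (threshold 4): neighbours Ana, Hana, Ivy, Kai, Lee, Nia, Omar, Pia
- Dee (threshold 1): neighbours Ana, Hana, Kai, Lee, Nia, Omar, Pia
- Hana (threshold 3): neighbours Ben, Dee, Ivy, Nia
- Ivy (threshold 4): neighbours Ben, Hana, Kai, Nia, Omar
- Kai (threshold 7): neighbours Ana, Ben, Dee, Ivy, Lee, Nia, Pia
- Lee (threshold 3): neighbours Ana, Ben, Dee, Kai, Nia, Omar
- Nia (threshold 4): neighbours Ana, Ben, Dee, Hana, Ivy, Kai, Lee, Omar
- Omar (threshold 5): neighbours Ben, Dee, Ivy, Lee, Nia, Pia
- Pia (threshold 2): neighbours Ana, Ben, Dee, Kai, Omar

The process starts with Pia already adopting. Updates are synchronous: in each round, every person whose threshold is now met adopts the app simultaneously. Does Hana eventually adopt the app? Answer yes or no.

no

Round 1 — Pia adopts the app (initial).
Round 2 — checking thresholds:
  Ana: 1 of 6 neighbours < 6, not yet.
  Ben: 1 of 8 neighbours < 4, not yet.
  Dee: 1 of 7 neighbours ≥ 1, adopts the app.
  Kai: 1 of 7 neighbours < 7, not yet.
  Omar: 1 of 6 neighbours < 5, not yet.
Round 3 — no new adoptions; cascade stops.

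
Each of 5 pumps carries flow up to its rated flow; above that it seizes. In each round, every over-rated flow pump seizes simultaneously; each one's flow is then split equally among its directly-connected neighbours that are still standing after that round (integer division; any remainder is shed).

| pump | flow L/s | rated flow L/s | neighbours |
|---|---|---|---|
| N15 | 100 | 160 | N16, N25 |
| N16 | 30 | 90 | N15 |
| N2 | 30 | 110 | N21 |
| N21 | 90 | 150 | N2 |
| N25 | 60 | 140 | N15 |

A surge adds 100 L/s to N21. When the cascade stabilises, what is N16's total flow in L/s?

Round 1 — N21 at 190 > 150. N21 seizes.
  N21 sheds 190 L/s to N2: 190 each.
    N2: 30+190 = 220 > 110
Round 2 — N2 seizes.
  N2 sheds 220 L/s: no online neighbours, lost.
No further seizures.

30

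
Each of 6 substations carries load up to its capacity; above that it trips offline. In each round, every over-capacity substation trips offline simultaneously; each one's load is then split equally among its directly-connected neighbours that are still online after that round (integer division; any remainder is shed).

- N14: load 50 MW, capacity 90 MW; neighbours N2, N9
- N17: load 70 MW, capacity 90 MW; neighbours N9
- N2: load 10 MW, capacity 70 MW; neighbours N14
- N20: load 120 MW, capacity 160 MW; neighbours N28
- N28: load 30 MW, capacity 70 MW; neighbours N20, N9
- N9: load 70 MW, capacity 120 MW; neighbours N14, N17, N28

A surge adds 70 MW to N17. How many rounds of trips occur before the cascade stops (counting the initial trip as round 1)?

4

Round 1 — N17 at 140 > 90. N17 trips offline.
  N17 sheds 140 MW to N9: 140 each.
    N9: 70+140 = 210 > 120
Round 2 — N9 trips offline.
  N9 sheds 210 MW to N14, N28: 105 each.
    N14: 50+105 = 155 > 90
    N28: 30+105 = 135 > 70
Round 3 — N14, N28 trip offline.
  N14 sheds 155 MW to N2: 155 each.
    N2: 10+155 = 165 > 70
  N28 sheds 135 MW to N20: 135 each.
    N20: 120+135 = 255 > 160
Round 4 — N2, N20 trip offline.
  N2 sheds 165 MW: no online neighbours, lost.
  N20 sheds 255 MW: no online neighbours, lost.
No further trips.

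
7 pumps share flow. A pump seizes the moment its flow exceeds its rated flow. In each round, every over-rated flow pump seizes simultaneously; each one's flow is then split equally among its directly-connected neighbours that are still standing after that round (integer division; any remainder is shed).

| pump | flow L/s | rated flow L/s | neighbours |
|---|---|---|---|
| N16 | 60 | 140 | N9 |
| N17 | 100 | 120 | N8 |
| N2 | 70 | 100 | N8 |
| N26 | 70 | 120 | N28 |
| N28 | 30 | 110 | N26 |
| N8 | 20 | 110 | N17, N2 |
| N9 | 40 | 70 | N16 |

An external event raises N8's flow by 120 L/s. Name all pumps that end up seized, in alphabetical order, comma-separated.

Round 1 — N8 at 140 > 110. N8 seizes.
  N8 sheds 140 L/s to N17, N2: 70 each.
    N17: 100+70 = 170 > 120
    N2: 70+70 = 140 > 100
Round 2 — N17, N2 seize.
  N17 sheds 170 L/s: no online neighbours, lost.
  N2 sheds 140 L/s: no online neighbours, lost.
No further seizures.

N17, N2, N8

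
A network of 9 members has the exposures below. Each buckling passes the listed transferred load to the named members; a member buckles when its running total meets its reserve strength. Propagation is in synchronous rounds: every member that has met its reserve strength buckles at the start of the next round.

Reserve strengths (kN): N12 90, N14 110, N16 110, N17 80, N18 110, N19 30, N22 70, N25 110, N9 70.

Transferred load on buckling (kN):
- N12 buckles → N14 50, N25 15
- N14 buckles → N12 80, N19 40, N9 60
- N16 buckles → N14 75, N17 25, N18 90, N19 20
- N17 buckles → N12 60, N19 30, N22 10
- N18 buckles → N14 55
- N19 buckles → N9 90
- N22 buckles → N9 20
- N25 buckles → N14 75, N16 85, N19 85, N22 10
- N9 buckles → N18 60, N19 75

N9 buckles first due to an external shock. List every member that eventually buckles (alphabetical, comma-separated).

Round 1 — N9 buckles (initial).
  N18: +60 → 60 < 110
  N19: +75 → 75 ≥ 30
Round 2 — N19 buckles.
No further bucklings.

N19, N9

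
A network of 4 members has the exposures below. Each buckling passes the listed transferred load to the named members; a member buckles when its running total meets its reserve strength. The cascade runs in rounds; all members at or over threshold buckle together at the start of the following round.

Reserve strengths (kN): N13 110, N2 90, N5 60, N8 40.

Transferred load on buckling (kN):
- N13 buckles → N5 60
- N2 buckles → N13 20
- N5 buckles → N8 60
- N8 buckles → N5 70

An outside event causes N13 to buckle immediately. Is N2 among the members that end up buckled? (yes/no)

no

Round 1 — N13 buckles (initial).
  N5: +60 → 60 ≥ 60
Round 2 — N5 buckles.
  N8: +60 → 60 ≥ 40
Round 3 — N8 buckles.
No further bucklings.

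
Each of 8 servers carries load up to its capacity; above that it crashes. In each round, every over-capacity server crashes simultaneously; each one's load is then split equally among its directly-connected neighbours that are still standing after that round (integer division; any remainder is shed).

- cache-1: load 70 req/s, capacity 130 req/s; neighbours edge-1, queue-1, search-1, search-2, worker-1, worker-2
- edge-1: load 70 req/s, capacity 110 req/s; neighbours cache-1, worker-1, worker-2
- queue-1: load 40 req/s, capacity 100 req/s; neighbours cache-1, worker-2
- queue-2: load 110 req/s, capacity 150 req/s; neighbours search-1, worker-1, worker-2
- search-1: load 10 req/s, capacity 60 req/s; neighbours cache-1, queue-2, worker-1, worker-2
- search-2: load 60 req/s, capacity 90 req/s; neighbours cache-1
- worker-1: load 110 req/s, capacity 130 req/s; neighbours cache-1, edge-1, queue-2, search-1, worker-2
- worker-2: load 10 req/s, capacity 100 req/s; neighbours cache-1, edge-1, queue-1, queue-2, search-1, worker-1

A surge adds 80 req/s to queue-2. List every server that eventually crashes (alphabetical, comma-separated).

Round 1 — queue-2 at 190 > 150. queue-2 crashes.
  queue-2 sheds 190 req/s to search-1, worker-1, worker-2: 63 each (1 lost).
    search-1: 10+63 = 73 > 60
    worker-1: 110+63 = 173 > 130
    worker-2: 10+63 = 73 ≤ 100
Round 2 — search-1, worker-1 crash.
  search-1 sheds 73 req/s to cache-1, worker-2: 36 each (1 lost).
    cache-1: 70+36 = 106 ≤ 130
    worker-2: 73+36 = 109 > 100
  worker-1 sheds 173 req/s to cache-1, edge-1, worker-2: 57 each (2 lost).
    cache-1: 106+57 = 163 > 130
    edge-1: 70+57 = 127 > 110
    worker-2: 109+57 = 166 > 100
Round 3 — cache-1, edge-1, worker-2 crash.
  cache-1 sheds 163 req/s to queue-1, search-2: 81 each (1 lost).
    queue-1: 40+81 = 121 > 100
    search-2: 60+81 = 141 > 90
  edge-1 sheds 127 req/s: no online neighbours, lost.
  worker-2 sheds 166 req/s to queue-1: 166 each.
    queue-1: 121+166 = 287 > 100
Round 4 — queue-1, search-2 crash.
  queue-1 sheds 287 req/s: no online neighbours, lost.
  search-2 sheds 141 req/s: no online neighbours, lost.
No further crashes.

cache-1, edge-1, queue-1, queue-2, search-1, search-2, worker-1, worker-2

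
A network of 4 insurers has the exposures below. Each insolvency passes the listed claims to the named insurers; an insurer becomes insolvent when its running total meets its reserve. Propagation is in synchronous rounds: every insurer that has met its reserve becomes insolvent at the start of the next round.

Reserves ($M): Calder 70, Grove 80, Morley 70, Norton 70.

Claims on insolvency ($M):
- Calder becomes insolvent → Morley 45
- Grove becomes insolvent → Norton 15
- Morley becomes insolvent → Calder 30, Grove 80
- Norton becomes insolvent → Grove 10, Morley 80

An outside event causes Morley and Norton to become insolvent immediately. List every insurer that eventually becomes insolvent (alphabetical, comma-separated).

Grove, Morley, Norton

Round 1 — Morley, Norton become insolvent (initial).
  Calder: +30 → 30 < 70
  Grove: +80+10 → 90 ≥ 80
Round 2 — Grove becomes insolvent.
No further insolvencies.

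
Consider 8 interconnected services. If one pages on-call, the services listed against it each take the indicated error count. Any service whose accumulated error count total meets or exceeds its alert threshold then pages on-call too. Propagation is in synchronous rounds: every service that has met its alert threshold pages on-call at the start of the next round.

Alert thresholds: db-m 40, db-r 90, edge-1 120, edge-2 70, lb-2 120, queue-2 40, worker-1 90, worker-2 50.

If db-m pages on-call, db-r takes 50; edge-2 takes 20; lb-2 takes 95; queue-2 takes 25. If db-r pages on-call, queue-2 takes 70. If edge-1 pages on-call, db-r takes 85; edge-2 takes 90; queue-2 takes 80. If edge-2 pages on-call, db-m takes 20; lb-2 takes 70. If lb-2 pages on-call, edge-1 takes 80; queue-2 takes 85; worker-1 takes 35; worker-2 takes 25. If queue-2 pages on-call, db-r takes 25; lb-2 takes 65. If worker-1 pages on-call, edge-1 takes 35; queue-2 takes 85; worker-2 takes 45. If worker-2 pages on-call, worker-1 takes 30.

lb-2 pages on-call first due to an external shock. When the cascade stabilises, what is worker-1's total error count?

35

Round 1 — lb-2 pages on-call (initial).
  edge-1: +80 → 80 < 120
  queue-2: +85 → 85 ≥ 40
  worker-1: +35 → 35 < 90
  worker-2: +25 → 25 < 50
Round 2 — queue-2 pages on-call.
  db-r: +25 → 25 < 90
No further pages.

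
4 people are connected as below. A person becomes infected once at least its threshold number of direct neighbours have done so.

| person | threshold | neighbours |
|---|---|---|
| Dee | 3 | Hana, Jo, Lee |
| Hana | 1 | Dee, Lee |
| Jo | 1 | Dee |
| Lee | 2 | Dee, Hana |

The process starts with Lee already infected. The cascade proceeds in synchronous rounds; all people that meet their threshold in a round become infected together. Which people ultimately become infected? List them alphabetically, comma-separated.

Hana, Lee

Round 1 — Lee becomes infected (initial).
Round 2 — checking thresholds:
  Dee: 1 of 3 neighbours < 3, not yet.
  Hana: 1 of 2 neighbours ≥ 1, becomes infected.
Round 3 — no new infections; cascade stops.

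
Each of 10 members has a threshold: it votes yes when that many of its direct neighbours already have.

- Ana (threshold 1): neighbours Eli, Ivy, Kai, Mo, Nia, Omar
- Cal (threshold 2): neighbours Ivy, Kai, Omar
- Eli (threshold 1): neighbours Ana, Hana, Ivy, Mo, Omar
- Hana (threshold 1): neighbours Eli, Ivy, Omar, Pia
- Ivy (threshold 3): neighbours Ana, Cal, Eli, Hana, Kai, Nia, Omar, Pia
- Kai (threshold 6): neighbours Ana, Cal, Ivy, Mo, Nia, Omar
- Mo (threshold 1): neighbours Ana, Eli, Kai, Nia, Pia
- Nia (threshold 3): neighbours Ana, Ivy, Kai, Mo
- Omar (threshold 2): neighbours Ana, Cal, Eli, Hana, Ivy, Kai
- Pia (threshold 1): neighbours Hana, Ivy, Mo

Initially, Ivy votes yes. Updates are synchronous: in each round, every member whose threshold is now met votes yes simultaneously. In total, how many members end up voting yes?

10

Round 1 — Ivy votes yes (initial).
Round 2 — checking thresholds:
  Ana: 1 of 6 neighbours ≥ 1, votes yes.
  Cal: 1 of 3 neighbours < 2, not yet.
  Eli: 1 of 5 neighbours ≥ 1, votes yes.
  Hana: 1 of 4 neighbours ≥ 1, votes yes.
  Kai: 1 of 6 neighbours < 6, not yet.
  Nia: 1 of 4 neighbours < 3, not yet.
  Omar: 1 of 6 neighbours < 2, not yet.
  Pia: 1 of 3 neighbours ≥ 1, votes yes.
Round 3 — checking thresholds:
  Cal: 1 of 3 neighbours < 2, not yet.
  Kai: 2 of 6 neighbours < 6, not yet.
  Mo: 3 of 5 neighbours ≥ 1, votes yes.
  Nia: 2 of 4 neighbours < 3, not yet.
  Omar: 4 of 6 neighbours ≥ 2, votes yes.
Round 4 — checking thresholds:
  Cal: 2 of 3 neighbours ≥ 2, votes yes.
  Kai: 4 of 6 neighbours < 6, not yet.
  Nia: 3 of 4 neighbours ≥ 3, votes yes.
Round 5 — checking thresholds:
  Kai: 6 of 6 neighbours ≥ 6, votes yes.
Round 6 — no new yes votes; cascade stops.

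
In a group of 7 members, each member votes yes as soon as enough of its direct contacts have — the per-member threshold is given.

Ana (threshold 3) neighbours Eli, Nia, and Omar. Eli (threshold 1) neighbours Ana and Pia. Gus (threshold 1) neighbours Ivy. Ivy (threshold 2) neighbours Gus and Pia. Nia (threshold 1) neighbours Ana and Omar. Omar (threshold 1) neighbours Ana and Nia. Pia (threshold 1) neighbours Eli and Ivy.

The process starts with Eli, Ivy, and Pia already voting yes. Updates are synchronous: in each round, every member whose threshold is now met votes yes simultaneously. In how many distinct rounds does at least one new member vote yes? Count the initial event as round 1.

Round 1 — Eli, Ivy, Pia vote yes (initial).
Round 2 — checking thresholds:
  Ana: 1 of 3 neighbours < 3, not yet.
  Gus: 1 of 1 neighbours ≥ 1, votes yes.
Round 3 — no new yes votes; cascade stops.

2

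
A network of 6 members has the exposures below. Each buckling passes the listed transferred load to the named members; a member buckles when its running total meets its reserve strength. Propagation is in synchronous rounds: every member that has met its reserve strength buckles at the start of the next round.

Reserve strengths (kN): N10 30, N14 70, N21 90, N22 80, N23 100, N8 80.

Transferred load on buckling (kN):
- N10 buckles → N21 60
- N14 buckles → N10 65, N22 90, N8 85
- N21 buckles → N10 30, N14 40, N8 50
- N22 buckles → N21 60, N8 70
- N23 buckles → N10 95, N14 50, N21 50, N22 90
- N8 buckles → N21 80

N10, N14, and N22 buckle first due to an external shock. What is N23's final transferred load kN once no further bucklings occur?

Round 1 — N10, N14, N22 buckle (initial).
  N21: +60+60 → 120 ≥ 90
  N8: +85+70 → 155 ≥ 80
Round 2 — N21, N8 buckle.
No further bucklings.

0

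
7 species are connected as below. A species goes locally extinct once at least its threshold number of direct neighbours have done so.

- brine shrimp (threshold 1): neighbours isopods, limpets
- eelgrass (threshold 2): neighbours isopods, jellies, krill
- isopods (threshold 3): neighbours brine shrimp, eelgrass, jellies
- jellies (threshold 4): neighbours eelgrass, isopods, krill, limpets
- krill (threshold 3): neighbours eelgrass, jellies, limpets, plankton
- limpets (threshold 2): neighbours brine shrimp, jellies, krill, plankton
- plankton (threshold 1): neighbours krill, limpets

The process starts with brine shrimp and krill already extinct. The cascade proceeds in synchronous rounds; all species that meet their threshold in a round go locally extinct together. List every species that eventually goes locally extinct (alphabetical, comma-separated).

brine shrimp, krill, limpets, plankton

Round 1 — brine shrimp, krill go locally extinct (initial).
Round 2 — checking thresholds:
  eelgrass: 1 of 3 neighbours < 2, holds.
  isopods: 1 of 3 neighbours < 3, holds.
  jellies: 1 of 4 neighbours < 4, holds.
  limpets: 2 of 4 neighbours ≥ 2, goes locally extinct.
  plankton: 1 of 2 neighbours ≥ 1, goes locally extinct.
Round 3 — no new extinctions; cascade stops.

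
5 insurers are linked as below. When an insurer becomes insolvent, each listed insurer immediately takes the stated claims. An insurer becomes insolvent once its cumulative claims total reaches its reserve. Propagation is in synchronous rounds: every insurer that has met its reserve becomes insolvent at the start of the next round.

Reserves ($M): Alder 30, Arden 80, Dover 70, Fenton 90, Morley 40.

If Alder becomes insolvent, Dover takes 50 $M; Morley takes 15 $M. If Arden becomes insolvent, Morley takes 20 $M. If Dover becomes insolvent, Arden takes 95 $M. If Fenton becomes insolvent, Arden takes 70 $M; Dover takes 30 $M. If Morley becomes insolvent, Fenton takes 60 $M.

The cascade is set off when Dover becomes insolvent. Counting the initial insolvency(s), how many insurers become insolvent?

2

Round 1 — Dover becomes insolvent (initial).
  Arden: +95 → 95 ≥ 80
Round 2 — Arden becomes insolvent.
  Morley: +20 → 20 < 40
No further insolvencies.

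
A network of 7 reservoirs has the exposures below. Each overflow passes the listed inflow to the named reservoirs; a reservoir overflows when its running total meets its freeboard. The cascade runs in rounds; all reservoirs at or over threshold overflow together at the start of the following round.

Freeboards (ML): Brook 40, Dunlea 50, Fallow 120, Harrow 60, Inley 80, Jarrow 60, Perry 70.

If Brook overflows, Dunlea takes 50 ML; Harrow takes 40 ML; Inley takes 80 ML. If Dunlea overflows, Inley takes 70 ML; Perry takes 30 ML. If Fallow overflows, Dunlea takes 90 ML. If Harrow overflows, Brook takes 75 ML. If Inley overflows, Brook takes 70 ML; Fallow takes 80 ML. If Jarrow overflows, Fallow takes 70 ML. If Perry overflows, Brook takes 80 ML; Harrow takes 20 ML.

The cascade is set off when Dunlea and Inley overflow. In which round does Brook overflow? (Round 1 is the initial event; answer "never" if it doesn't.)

2

Round 1 — Dunlea, Inley overflow (initial).
  Brook: +70 → 70 ≥ 40
  Fallow: +80 → 80 < 120
  Perry: +30 → 30 < 70
Round 2 — Brook overflows.
  Harrow: +40 → 40 < 60
No further overflows.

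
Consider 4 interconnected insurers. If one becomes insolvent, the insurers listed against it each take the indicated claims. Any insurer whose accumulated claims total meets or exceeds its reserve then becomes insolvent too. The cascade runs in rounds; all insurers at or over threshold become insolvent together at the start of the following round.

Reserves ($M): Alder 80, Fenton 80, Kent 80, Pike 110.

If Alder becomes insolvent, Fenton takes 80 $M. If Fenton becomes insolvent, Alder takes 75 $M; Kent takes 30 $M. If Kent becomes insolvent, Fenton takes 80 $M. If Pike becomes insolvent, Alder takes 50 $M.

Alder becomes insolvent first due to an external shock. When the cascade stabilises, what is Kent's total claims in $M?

30

Round 1 — Alder becomes insolvent (initial).
  Fenton: +80 → 80 ≥ 80
Round 2 — Fenton becomes insolvent.
  Kent: +30 → 30 < 80
No further insolvencies.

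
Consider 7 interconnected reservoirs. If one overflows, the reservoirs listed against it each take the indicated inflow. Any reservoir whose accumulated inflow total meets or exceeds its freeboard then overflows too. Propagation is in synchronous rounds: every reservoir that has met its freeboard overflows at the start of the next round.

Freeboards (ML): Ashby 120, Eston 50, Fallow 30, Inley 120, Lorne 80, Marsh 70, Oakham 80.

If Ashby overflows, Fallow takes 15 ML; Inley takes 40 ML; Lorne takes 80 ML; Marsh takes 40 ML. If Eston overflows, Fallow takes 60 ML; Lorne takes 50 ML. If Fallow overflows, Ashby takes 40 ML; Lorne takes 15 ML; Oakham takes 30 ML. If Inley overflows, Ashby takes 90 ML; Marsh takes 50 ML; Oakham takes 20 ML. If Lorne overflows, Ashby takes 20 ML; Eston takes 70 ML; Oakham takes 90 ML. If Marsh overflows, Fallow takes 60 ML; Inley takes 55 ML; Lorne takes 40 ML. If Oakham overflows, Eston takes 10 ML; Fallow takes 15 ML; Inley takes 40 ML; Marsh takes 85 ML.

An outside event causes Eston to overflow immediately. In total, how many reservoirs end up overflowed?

2

Round 1 — Eston overflows (initial).
  Fallow: +60 → 60 ≥ 30
  Lorne: +50 → 50 < 80
Round 2 — Fallow overflows.
  Ashby: +40 → 40 < 120
  Lorne: +15 → 65 < 80
  Oakham: +30 → 30 < 80
No further overflows.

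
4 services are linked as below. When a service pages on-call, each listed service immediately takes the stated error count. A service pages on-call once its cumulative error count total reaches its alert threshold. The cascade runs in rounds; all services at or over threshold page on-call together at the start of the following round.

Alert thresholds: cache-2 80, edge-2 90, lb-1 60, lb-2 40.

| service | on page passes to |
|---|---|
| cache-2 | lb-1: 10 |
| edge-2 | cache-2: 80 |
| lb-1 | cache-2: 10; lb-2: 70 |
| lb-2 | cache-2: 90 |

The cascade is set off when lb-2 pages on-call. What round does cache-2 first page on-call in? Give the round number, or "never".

2

Round 1 — lb-2 pages on-call (initial).
  cache-2: +90 → 90 ≥ 80
Round 2 — cache-2 pages on-call.
  lb-1: +10 → 10 < 60
No further pages.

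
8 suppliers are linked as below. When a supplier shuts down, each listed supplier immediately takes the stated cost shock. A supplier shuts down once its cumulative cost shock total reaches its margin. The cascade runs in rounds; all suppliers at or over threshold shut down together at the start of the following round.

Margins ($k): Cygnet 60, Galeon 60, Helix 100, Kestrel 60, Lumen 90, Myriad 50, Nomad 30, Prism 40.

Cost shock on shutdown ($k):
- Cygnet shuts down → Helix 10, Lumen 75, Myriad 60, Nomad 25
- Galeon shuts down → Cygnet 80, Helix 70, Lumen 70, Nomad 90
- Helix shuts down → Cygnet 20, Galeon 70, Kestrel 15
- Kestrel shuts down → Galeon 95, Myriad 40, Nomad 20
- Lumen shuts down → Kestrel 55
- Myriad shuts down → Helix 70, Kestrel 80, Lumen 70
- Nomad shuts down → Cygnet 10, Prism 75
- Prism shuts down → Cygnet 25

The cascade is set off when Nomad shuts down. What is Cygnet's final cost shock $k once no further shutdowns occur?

35

Round 1 — Nomad shuts down (initial).
  Cygnet: +10 → 10 < 60
  Prism: +75 → 75 ≥ 40
Round 2 — Prism shuts down.
  Cygnet: +25 → 35 < 60
No further shutdowns.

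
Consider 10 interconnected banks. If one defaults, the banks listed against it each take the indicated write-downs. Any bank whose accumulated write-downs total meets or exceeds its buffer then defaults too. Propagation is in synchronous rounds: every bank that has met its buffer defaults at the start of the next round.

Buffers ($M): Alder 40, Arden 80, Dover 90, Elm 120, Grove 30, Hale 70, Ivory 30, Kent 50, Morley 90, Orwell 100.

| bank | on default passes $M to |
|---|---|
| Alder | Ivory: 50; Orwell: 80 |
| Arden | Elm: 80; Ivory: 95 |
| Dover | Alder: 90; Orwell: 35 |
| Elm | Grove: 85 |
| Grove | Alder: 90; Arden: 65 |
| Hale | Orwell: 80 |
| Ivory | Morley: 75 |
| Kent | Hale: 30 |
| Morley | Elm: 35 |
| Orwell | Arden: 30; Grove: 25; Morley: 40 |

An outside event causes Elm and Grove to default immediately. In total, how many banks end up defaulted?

Round 1 — Elm, Grove default (initial).
  Alder: +90 → 90 ≥ 40
  Arden: +65 → 65 < 80
Round 2 — Alder defaults.
  Ivory: +50 → 50 ≥ 30
  Orwell: +80 → 80 < 100
Round 3 — Ivory defaults.
  Morley: +75 → 75 < 90
No further defaults.

4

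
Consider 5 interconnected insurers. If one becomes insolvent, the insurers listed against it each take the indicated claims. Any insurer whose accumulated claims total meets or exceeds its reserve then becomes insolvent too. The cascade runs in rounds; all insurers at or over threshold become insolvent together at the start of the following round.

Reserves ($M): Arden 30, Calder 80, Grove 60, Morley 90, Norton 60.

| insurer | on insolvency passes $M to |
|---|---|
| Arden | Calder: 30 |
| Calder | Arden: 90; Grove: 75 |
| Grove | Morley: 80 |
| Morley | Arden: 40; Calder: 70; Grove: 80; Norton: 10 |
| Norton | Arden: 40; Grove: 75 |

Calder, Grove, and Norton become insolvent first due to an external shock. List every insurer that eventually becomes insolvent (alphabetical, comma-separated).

Round 1 — Calder, Grove, Norton become insolvent (initial).
  Arden: +90+40 → 130 ≥ 30
  Morley: +80 → 80 < 90
Round 2 — Arden becomes insolvent.
No further insolvencies.

Arden, Calder, Grove, Norton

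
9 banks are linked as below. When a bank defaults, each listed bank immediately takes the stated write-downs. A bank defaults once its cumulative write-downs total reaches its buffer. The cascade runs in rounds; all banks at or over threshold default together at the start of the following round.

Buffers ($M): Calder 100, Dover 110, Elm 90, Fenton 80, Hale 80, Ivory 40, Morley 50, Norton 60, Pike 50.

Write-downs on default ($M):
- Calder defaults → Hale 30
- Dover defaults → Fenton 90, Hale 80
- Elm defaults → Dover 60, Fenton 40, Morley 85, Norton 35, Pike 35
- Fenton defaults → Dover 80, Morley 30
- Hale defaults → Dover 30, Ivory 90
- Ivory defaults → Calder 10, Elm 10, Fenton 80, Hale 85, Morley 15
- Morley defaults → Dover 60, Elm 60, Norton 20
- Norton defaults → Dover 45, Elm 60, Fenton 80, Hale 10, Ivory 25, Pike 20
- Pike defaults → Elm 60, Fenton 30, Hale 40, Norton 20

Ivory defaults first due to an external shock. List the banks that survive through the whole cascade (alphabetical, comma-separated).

Calder, Elm, Morley, Norton, Pike

Round 1 — Ivory defaults (initial).
  Calder: +10 → 10 < 100
  Elm: +10 → 10 < 90
  Fenton: +80 → 80 ≥ 80
  Hale: +85 → 85 ≥ 80
  Morley: +15 → 15 < 50
Round 2 — Fenton, Hale default.
  Dover: +80+30 → 110 ≥ 110
  Morley: +30 → 45 < 50
Round 3 — Dover defaults.
No further defaults.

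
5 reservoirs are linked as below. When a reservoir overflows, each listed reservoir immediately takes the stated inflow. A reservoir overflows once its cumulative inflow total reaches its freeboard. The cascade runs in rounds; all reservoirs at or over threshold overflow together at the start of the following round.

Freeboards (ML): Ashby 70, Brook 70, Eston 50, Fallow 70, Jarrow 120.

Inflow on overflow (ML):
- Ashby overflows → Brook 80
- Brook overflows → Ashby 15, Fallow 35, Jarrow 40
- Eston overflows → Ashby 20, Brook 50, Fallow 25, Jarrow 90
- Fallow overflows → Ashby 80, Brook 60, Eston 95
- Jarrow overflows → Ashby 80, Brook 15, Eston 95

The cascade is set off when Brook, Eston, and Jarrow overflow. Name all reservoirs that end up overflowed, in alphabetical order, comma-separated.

Ashby, Brook, Eston, Jarrow

Round 1 — Brook, Eston, Jarrow overflow (initial).
  Ashby: +15+20+80 → 115 ≥ 70
  Fallow: +35+25 → 60 < 70
Round 2 — Ashby overflows.
No further overflows.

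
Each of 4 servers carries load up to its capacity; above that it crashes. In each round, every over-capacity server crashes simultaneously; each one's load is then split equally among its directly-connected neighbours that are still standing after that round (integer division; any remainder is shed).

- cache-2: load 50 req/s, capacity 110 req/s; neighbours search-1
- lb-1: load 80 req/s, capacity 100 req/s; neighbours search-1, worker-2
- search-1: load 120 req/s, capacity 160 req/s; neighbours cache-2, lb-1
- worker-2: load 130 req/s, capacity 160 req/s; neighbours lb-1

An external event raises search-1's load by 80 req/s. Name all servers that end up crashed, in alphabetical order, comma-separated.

Round 1 — search-1 at 200 > 160. search-1 crashes.
  search-1 sheds 200 req/s to cache-2, lb-1: 100 each.
    cache-2: 50+100 = 150 > 110
    lb-1: 80+100 = 180 > 100
Round 2 — cache-2, lb-1 crash.
  cache-2 sheds 150 req/s: no online neighbours, lost.
  lb-1 sheds 180 req/s to worker-2: 180 each.
    worker-2: 130+180 = 310 > 160
Round 3 — worker-2 crashes.
  worker-2 sheds 310 req/s: no online neighbours, lost.
No further crashes.

cache-2, lb-1, search-1, worker-2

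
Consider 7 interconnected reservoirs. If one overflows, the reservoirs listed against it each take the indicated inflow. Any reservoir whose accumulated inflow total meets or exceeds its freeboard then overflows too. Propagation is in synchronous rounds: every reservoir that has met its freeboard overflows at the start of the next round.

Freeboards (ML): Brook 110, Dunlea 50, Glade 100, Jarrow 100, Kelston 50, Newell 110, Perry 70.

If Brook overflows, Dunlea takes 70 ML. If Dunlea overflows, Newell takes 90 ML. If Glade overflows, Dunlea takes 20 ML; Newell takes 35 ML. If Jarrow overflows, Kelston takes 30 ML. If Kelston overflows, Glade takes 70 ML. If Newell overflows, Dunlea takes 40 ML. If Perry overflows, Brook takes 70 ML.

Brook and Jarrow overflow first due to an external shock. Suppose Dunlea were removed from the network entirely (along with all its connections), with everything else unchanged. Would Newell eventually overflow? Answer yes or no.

With Dunlea removed:
Round 1 — Brook, Jarrow overflow (initial).
  Kelston: +30 → 30 < 50
No further overflows.

no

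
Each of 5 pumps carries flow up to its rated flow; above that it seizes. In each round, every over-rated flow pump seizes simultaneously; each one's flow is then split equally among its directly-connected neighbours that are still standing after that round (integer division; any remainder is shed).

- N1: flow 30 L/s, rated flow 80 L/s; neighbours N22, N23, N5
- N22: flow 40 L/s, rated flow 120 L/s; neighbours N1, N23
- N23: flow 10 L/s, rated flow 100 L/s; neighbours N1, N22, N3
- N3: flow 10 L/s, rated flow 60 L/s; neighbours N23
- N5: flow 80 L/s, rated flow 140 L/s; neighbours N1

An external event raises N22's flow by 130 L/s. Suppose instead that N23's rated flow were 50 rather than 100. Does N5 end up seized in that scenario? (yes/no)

With N23's rated flow at 50:
Round 1 — N22 at 170 > 120. N22 seizes.
  N22 sheds 170 L/s to N1, N23: 85 each.
    N1: 30+85 = 115 > 80
    N23: 10+85 = 95 > 50
Round 2 — N1, N23 seize.
  N1 sheds 115 L/s to N5: 115 each.
    N5: 80+115 = 195 > 140
  N23 sheds 95 L/s to N3: 95 each.
    N3: 10+95 = 105 > 60
Round 3 — N3, N5 seize.
  N3 sheds 105 L/s: no online neighbours, lost.
  N5 sheds 195 L/s: no online neighbours, lost.
No further seizures.

yes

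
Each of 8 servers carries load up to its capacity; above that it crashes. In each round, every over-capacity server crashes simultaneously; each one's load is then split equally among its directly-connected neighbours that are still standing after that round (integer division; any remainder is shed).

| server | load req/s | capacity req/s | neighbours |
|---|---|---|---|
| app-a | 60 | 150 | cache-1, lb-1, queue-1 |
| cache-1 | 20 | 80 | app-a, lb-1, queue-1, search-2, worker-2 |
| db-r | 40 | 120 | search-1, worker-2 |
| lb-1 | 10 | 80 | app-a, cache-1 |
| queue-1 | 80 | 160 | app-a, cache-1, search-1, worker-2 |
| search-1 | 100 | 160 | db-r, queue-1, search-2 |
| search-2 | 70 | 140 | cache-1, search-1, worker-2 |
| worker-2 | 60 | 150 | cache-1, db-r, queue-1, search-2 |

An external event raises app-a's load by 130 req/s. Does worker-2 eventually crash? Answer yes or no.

yes

Round 1 — app-a at 190 > 150. app-a crashes.
  app-a sheds 190 req/s to cache-1, lb-1, queue-1: 63 each (1 lost).
    cache-1: 20+63 = 83 > 80
    lb-1: 10+63 = 73 ≤ 80
    queue-1: 80+63 = 143 ≤ 160
Round 2 — cache-1 crashes.
  cache-1 sheds 83 req/s to lb-1, queue-1, search-2, worker-2: 20 each (3 lost).
    lb-1: 73+20 = 93 > 80
    queue-1: 143+20 = 163 > 160
    search-2: 70+20 = 90 ≤ 140
    worker-2: 60+20 = 80 ≤ 150
Round 3 — lb-1, queue-1 crash.
  lb-1 sheds 93 req/s: no online neighbours, lost.
  queue-1 sheds 163 req/s to search-1, worker-2: 81 each (1 lost).
    search-1: 100+81 = 181 > 160
    worker-2: 80+81 = 161 > 150
Round 4 — search-1, worker-2 crash.
  search-1 sheds 181 req/s to db-r, search-2: 90 each (1 lost).
    db-r: 40+90 = 130 > 120
    search-2: 90+90 = 180 > 140
  worker-2 sheds 161 req/s to db-r, search-2: 80 each (1 lost).
    db-r: 130+80 = 210 > 120
    search-2: 180+80 = 260 > 140
Round 5 — db-r, search-2 crash.
  db-r sheds 210 req/s: no online neighbours, lost.
  search-2 sheds 260 req/s: no online neighbours, lost.
No further crashes.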